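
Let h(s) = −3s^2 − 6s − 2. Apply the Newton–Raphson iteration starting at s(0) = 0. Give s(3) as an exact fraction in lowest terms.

−71/168

h'(s) = −6s − 6.
h(0) = −2, h'(0) = −6, so s(1) = 0 − (−2)/(−6) = −1/3.
h(−1/3) = −1/3, h'(−1/3) = −4, so s(2) = (−1/3) − (−1/3)/(−4) = −5/12.
h(−5/12) = −1/48, h'(−5/12) = −7/2, so s(3) = (−5/12) − (−1/48)/(−7/2) = −71/168.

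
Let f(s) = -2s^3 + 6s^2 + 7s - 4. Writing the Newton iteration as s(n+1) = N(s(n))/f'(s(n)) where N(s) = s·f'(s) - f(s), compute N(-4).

f'(s) = -6s^2 + 12s + 7.
N(s) = s·f'(s) - f(s) = s·(-6s^2 + 12s + 7) - (-2s^3 + 6s^2 + 7s - 4) = -4s^3 + 6s^2 + 4.
N(-4) = 356.

356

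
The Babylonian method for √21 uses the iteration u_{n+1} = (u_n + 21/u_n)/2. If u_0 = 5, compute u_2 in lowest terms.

527/115

u_1 = (5 + 21/5)/2 = 23/5.
u_2 = (23/5 + 21/(23/5))/2 = 527/115.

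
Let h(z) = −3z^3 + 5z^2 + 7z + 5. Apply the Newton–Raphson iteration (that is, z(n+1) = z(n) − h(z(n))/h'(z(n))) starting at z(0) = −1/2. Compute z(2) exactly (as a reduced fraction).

h'(z) = −9z^2 + 10z + 7.
h(−1/2) = 25/8, h'(−1/2) = −1/4, so z(1) = (−1/2) − (25/8)/(−1/4) = 12.
h(12) = −4375, h'(12) = −1169, so z(2) = 12 − (−4375)/(−1169) = 1379/167.

1379/167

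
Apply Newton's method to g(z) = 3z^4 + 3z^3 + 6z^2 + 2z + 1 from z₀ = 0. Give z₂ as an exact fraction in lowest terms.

g'(z) = 12z^3 + 9z^2 + 12z + 2.
g(0) = 1, g'(0) = 2, so z₁ = 0 - 1/2 = -1/2.
g(-1/2) = 21/16, g'(-1/2) = -13/4, so z₂ = (-1/2) - (21/16)/(-13/4) = -5/52.

-5/52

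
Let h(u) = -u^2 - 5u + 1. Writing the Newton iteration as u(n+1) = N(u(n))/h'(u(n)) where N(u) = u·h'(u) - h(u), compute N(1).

-2

h'(u) = -2u - 5.
N(u) = u·h'(u) - h(u) = u·(-2u - 5) - (-u^2 - 5u + 1) = -u^2 - 1.
N(1) = -2.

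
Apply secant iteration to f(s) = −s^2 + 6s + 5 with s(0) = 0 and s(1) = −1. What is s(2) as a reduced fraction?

−5/7

f(0) = 5, f(−1) = −2. s(2) = (−1) − (−2)·((−1) − 0)/((−2) − 5) = −5/7.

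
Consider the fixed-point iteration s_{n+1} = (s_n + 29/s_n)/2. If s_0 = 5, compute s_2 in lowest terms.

s_1 = (5 + 29/5)/2 = 27/5.
s_2 = (27/5 + 29/(27/5))/2 = 727/135.

727/135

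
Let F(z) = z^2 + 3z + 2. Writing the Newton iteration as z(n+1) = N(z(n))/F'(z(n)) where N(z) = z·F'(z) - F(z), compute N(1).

F'(z) = 2z + 3.
N(z) = z·F'(z) - F(z) = z·(2z + 3) - (z^2 + 3z + 2) = z^2 - 2.
N(1) = -1.

-1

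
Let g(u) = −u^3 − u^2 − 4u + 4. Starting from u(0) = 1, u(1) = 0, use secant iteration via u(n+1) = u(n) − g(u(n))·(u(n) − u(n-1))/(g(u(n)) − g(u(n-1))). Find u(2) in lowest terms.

g(1) = −2, g(0) = 4. u(2) = 0 − 4·(0 − 1)/(4 − (−2)) = 2/3.

2/3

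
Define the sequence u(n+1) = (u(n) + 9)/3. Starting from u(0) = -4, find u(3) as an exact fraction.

113/27

u(1) = ((-4) + 9)/3 = 5/3.
u(2) = ((5/3) + 9)/3 = 32/9.
u(3) = ((32/9) + 9)/3 = 113/27.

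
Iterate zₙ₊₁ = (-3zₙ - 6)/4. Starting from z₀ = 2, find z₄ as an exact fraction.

z₁ = (-3·2 - 6)/4 = -3.
z₂ = (-3·(-3) - 6)/4 = 3/4.
z₃ = (-3·(3/4) - 6)/4 = -33/16.
z₄ = (-3·(-33/16) - 6)/4 = 3/64.

3/64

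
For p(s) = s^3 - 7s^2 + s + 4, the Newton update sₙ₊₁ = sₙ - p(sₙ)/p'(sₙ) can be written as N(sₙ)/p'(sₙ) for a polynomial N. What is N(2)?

-16

p'(s) = 3s^2 - 14s + 1.
N(s) = s·p'(s) - p(s) = s·(3s^2 - 14s + 1) - (s^3 - 7s^2 + s + 4) = 2s^3 - 7s^2 - 4.
N(2) = -16.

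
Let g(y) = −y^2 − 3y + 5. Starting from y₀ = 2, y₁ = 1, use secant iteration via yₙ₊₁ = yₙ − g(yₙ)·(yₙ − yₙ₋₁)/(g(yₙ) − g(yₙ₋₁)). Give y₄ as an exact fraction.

1189/997

g(2) = −5, g(1) = 1. y₂ = 1 − 1·(1 − 2)/(1 − (−5)) = 7/6.
g(1) = 1, g(7/6) = 5/36. y₃ = (7/6) − (5/36)·((7/6) − 1)/((5/36) − 1) = 37/31.
g(7/6) = 5/36, g(37/31) = −5/961. y₄ = (37/31) − (−5/961)·((37/31) − (7/6))/((−5/961) − (5/36)) = 1189/997.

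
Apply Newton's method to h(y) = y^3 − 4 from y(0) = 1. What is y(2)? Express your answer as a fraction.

5/3

h'(y) = 3y^2.
h(1) = −3, h'(1) = 3, so y(1) = 1 − (−3)/3 = 2.
h(2) = 4, h'(2) = 12, so y(2) = 2 − 4/12 = 5/3.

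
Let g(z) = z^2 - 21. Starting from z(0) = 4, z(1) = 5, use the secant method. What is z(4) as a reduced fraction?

g(4) = -5, g(5) = 4. z(2) = 5 - 4·(5 - 4)/(4 - (-5)) = 41/9.
g(5) = 4, g(41/9) = -20/81. z(3) = (41/9) - (-20/81)·((41/9) - 5)/((-20/81) - 4) = 197/43.
g(41/9) = -20/81, g(197/43) = -20/1849. z(4) = (197/43) - (-20/1849)·((197/43) - (41/9))/((-20/1849) - (-20/81)) = 4051/884.

4051/884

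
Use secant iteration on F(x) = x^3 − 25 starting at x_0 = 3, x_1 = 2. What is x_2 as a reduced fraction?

55/19

F(3) = 2, F(2) = −17. x_2 = 2 − (−17)·(2 − 3)/((−17) − 2) = 55/19.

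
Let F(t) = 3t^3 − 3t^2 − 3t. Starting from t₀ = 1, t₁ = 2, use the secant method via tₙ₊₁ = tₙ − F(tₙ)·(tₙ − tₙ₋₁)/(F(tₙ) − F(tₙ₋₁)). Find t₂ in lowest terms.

4/3

F(1) = −3, F(2) = 6. t₂ = 2 − 6·(2 − 1)/(6 − (−3)) = 4/3.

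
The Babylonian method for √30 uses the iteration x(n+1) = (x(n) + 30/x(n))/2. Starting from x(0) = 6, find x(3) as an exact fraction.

116161/21208

x(1) = (6 + 30/6)/2 = 11/2.
x(2) = (11/2 + 30/(11/2))/2 = 241/44.
x(3) = (241/44 + 30/(241/44))/2 = 116161/21208.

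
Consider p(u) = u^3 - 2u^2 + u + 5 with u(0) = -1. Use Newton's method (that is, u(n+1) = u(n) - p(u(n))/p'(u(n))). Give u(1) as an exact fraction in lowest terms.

-9/8

p'(u) = 3u^2 - 4u + 1.
p(-1) = 1, p'(-1) = 8, so u(1) = (-1) - 1/8 = -9/8.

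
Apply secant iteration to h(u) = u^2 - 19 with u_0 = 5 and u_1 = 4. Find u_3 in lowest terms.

h(5) = 6, h(4) = -3. u_2 = 4 - (-3)·(4 - 5)/((-3) - 6) = 13/3.
h(4) = -3, h(13/3) = -2/9. u_3 = (13/3) - (-2/9)·((13/3) - 4)/((-2/9) - (-3)) = 109/25.

109/25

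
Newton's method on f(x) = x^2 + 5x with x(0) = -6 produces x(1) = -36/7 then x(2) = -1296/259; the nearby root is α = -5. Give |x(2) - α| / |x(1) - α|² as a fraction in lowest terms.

x(1) - α = -36/7 - (-5) = -36/7 + 5 = -1/7, so |x(1) - α| = 1/7.
x(2) - α = -1296/259 - (-5) = -1296/259 + 5 = -1/259, so |x(2) - α| = 1/259.
|x(1) - α|² = 1/49.
Ratio = (1/259) / (1/49) = 7/37.

7/37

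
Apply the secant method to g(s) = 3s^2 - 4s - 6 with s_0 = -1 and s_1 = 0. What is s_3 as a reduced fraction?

-21/23

g(-1) = 1, g(0) = -6. s_2 = 0 - (-6)·(0 - (-1))/((-6) - 1) = -6/7.
g(0) = -6, g(-6/7) = -18/49. s_3 = (-6/7) - (-18/49)·((-6/7) - 0)/((-18/49) - (-6)) = -21/23.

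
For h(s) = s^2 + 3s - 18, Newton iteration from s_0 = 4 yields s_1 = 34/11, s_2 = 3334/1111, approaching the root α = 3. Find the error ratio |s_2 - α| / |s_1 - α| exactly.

1/101

s_1 - α = 34/11 - 3 = 1/11, so |s_1 - α| = 1/11.
s_2 - α = 3334/1111 - 3 = 1/1111, so |s_2 - α| = 1/1111.
Ratio = (1/1111) / (1/11) = 1/101.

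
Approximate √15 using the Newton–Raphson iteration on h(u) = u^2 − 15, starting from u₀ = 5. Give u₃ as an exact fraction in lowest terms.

1921/496

h'(u) = 2u.
h(5) = 10, h'(5) = 10, so u₁ = 5 − 10/10 = 4.
h(4) = 1, h'(4) = 8, so u₂ = 4 − 1/8 = 31/8.
h(31/8) = 1/64, h'(31/8) = 31/4, so u₃ = (31/8) − (1/64)/(31/4) = 1921/496.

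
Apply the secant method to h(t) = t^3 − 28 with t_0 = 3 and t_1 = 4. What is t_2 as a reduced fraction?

h(3) = −1, h(4) = 36. t_2 = 4 − 36·(4 − 3)/(36 − (−1)) = 112/37.

112/37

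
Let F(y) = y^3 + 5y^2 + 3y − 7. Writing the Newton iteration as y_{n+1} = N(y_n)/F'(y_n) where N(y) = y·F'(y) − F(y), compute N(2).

F'(y) = 3y^2 + 10y + 3.
N(y) = y·F'(y) − F(y) = y·(3y^2 + 10y + 3) − (y^3 + 5y^2 + 3y − 7) = 2y^3 + 5y^2 + 7.
N(2) = 43.

43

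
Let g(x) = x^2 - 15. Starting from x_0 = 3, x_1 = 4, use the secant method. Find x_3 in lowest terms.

213/55

g(3) = -6, g(4) = 1. x_2 = 4 - 1·(4 - 3)/(1 - (-6)) = 27/7.
g(4) = 1, g(27/7) = -6/49. x_3 = (27/7) - (-6/49)·((27/7) - 4)/((-6/49) - 1) = 213/55.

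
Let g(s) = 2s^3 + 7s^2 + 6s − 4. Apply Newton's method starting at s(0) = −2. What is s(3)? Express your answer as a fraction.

g'(s) = 6s^2 + 14s + 6.
g(−2) = −4, g'(−2) = 2, so s(1) = (−2) − (−4)/2 = 0.
g(0) = −4, g'(0) = 6, so s(2) = 0 − (−4)/6 = 2/3.
g(2/3) = 100/27, g'(2/3) = 18, so s(3) = (2/3) − (100/27)/18 = 112/243.

112/243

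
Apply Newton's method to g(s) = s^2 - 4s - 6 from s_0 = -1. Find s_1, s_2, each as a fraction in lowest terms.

g'(s) = 2s - 4.
g(-1) = -1, g'(-1) = -6, so s_1 = (-1) - (-1)/(-6) = -7/6.
g(-7/6) = 1/36, g'(-7/6) = -19/3, so s_2 = (-7/6) - (1/36)/(-19/3) = -265/228.

s_1 = -7/6, s_2 = -265/228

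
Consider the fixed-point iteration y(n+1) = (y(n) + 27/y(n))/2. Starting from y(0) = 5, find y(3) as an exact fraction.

y(1) = (5 + 27/5)/2 = 26/5.
y(2) = (26/5 + 27/(26/5))/2 = 1351/260.
y(3) = (1351/260 + 27/(1351/260))/2 = 3650401/702520.

3650401/702520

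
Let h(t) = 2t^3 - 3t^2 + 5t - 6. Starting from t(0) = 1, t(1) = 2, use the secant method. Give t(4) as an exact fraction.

h(1) = -2, h(2) = 8. t(2) = 2 - 8·(2 - 1)/(8 - (-2)) = 6/5.
h(2) = 8, h(6/5) = -108/125. t(3) = (6/5) - (-108/125)·((6/5) - 2)/((-108/125) - 8) = 354/277.
h(6/5) = -108/125, h(354/277) = -7127136/21253933. t(4) = (354/277) - (-7127136/21253933)·((354/277) - (6/5))/((-7127136/21253933) - (-108/125)) = 17263266/13004933.

17263266/13004933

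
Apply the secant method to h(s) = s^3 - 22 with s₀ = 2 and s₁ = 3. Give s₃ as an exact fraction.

h(2) = -14, h(3) = 5. s₂ = 3 - 5·(3 - 2)/(5 - (-14)) = 52/19.
h(3) = 5, h(52/19) = -10290/6859. s₃ = (52/19) - (-10290/6859)·((52/19) - 3)/((-10290/6859) - 5) = 24946/8917.

24946/8917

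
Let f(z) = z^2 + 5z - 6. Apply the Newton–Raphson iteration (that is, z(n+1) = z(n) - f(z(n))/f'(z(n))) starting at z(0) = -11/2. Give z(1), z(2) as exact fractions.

f'(z) = 2z + 5.
f(-11/2) = -13/4, f'(-11/2) = -6, so z(1) = (-11/2) - (-13/4)/(-6) = -145/24.
f(-145/24) = 169/576, f'(-145/24) = -85/12, so z(2) = (-145/24) - (169/576)/(-85/12) = -24481/4080.

z(1) = -145/24, z(2) = -24481/4080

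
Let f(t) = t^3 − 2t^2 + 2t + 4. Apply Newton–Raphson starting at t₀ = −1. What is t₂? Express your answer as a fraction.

f'(t) = 3t^2 − 4t + 2.
f(−1) = −1, f'(−1) = 9, so t₁ = (−1) − (−1)/9 = −8/9.
f(−8/9) = −44/729, f'(−8/9) = 214/27, so t₂ = (−8/9) − (−44/729)/(214/27) = −2546/2889.

−2546/2889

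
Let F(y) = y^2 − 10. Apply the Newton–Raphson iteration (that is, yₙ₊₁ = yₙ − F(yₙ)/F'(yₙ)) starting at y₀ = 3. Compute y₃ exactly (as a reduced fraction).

F'(y) = 2y.
F(3) = −1, F'(3) = 6, so y₁ = 3 − (−1)/6 = 19/6.
F(19/6) = 1/36, F'(19/6) = 19/3, so y₂ = (19/6) − (1/36)/(19/3) = 721/228.
F(721/228) = 1/51984, F'(721/228) = 721/114, so y₃ = (721/228) − (1/51984)/(721/114) = 1039681/328776.

1039681/328776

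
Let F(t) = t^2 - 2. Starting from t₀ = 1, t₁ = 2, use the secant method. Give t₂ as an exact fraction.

4/3

F(1) = -1, F(2) = 2. t₂ = 2 - 2·(2 - 1)/(2 - (-1)) = 4/3.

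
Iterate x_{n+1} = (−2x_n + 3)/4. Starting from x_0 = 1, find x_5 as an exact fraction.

x_1 = (−2·1 + 3)/4 = 1/4.
x_2 = (−2·(1/4) + 3)/4 = 5/8.
x_3 = (−2·(5/8) + 3)/4 = 7/16.
x_4 = (−2·(7/16) + 3)/4 = 17/32.
x_5 = (−2·(17/32) + 3)/4 = 31/64.

31/64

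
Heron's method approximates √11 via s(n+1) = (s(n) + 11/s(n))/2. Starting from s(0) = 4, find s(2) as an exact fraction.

1433/432

s(1) = (4 + 11/4)/2 = 27/8.
s(2) = (27/8 + 11/(27/8))/2 = 1433/432.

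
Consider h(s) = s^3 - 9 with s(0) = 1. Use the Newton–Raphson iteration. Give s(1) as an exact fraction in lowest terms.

h'(s) = 3s^2.
h(1) = -8, h'(1) = 3, so s(1) = 1 - (-8)/3 = 11/3.

11/3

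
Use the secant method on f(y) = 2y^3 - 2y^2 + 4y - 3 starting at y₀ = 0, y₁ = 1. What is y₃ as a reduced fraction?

f(0) = -3, f(1) = 1. y₂ = 1 - 1·(1 - 0)/(1 - (-3)) = 3/4.
f(1) = 1, f(3/4) = -9/32. y₃ = (3/4) - (-9/32)·((3/4) - 1)/((-9/32) - 1) = 33/41.

33/41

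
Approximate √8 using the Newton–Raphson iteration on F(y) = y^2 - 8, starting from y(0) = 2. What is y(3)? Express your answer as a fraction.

F'(y) = 2y.
F(2) = -4, F'(2) = 4, so y(1) = 2 - (-4)/4 = 3.
F(3) = 1, F'(3) = 6, so y(2) = 3 - 1/6 = 17/6.
F(17/6) = 1/36, F'(17/6) = 17/3, so y(3) = (17/6) - (1/36)/(17/3) = 577/204.

577/204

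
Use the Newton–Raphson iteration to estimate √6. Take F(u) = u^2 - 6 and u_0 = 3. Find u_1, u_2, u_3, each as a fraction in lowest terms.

F'(u) = 2u.
F(3) = 3, F'(3) = 6, so u_1 = 3 - 3/6 = 5/2.
F(5/2) = 1/4, F'(5/2) = 5, so u_2 = (5/2) - (1/4)/5 = 49/20.
F(49/20) = 1/400, F'(49/20) = 49/10, so u_3 = (49/20) - (1/400)/(49/10) = 4801/1960.

u_1 = 5/2, u_2 = 49/20, u_3 = 4801/1960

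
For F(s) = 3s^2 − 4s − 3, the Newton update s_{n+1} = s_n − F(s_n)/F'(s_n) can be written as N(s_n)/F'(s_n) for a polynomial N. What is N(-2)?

F'(s) = 6s − 4.
N(s) = s·F'(s) − F(s) = s·(6s − 4) − (3s^2 − 4s − 3) = 3s^2 + 3.
N(-2) = 15.

15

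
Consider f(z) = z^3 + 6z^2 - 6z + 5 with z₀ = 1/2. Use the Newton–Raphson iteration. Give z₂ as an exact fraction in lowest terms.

f'(z) = 3z^2 + 12z - 6.
f(1/2) = 29/8, f'(1/2) = 3/4, so z₁ = (1/2) - (29/8)/(3/4) = -13/3.
f(-13/3) = 1682/27, f'(-13/3) = -5/3, so z₂ = (-13/3) - (1682/27)/(-5/3) = 1487/45.

1487/45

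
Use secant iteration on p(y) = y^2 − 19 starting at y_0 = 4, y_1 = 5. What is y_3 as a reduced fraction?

p(4) = −3, p(5) = 6. y_2 = 5 − 6·(5 − 4)/(6 − (−3)) = 13/3.
p(5) = 6, p(13/3) = −2/9. y_3 = (13/3) − (−2/9)·((13/3) − 5)/((−2/9) − 6) = 61/14.

61/14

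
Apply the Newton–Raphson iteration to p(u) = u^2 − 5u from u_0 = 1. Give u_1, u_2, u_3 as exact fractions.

p'(u) = 2u − 5.
p(1) = −4, p'(1) = −3, so u_1 = 1 − (−4)/(−3) = −1/3.
p(−1/3) = 16/9, p'(−1/3) = −17/3, so u_2 = (−1/3) − (16/9)/(−17/3) = −1/51.
p(−1/51) = 256/2601, p'(−1/51) = −257/51, so u_3 = (−1/51) − (256/2601)/(−257/51) = −1/13107.

u_1 = −1/3, u_2 = −1/51, u_3 = −1/13107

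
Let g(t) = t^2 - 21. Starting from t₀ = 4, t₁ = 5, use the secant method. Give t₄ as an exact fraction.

4051/884

g(4) = -5, g(5) = 4. t₂ = 5 - 4·(5 - 4)/(4 - (-5)) = 41/9.
g(5) = 4, g(41/9) = -20/81. t₃ = (41/9) - (-20/81)·((41/9) - 5)/((-20/81) - 4) = 197/43.
g(41/9) = -20/81, g(197/43) = -20/1849. t₄ = (197/43) - (-20/1849)·((197/43) - (41/9))/((-20/1849) - (-20/81)) = 4051/884.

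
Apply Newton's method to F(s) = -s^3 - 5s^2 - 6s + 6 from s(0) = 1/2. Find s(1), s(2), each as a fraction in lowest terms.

F'(s) = -3s^2 - 10s - 6.
F(1/2) = 13/8, F'(1/2) = -47/4, so s(1) = (1/2) - (13/8)/(-47/4) = 30/47.
F(30/47) = -13182/103823, F'(30/47) = -30054/2209, so s(2) = (30/47) - (-13182/103823)/(-30054/2209) = 148073/235423.

s(1) = 30/47, s(2) = 148073/235423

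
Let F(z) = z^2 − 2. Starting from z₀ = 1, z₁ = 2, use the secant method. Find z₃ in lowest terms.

F(1) = −1, F(2) = 2. z₂ = 2 − 2·(2 − 1)/(2 − (−1)) = 4/3.
F(2) = 2, F(4/3) = −2/9. z₃ = (4/3) − (−2/9)·((4/3) − 2)/((−2/9) − 2) = 7/5.

7/5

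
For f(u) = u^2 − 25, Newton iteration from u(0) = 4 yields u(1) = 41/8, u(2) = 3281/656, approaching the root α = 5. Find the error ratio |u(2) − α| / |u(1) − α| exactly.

1/82

u(1) − α = 41/8 − 5 = 1/8, so |u(1) − α| = 1/8.
u(2) − α = 3281/656 − 5 = 1/656, so |u(2) − α| = 1/656.
Ratio = (1/656) / (1/8) = 1/82.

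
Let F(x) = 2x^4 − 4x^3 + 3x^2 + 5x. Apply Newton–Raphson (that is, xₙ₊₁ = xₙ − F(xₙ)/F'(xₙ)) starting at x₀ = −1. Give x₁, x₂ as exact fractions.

F'(x) = 8x^3 − 12x^2 + 6x + 5.
F(−1) = 4, F'(−1) = −21, so x₁ = (−1) − 4/(−21) = −17/21.
F(−17/21) = 174896/194481, F'(−17/21) = −110809/9261, so x₂ = (−17/21) − (174896/194481)/(−110809/9261) = −569619/775663.

x₁ = −17/21, x₂ = −569619/775663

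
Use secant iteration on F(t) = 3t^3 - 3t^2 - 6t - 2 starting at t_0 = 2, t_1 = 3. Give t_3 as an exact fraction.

F(2) = -2, F(3) = 34. t_2 = 3 - 34·(3 - 2)/(34 - (-2)) = 37/18.
F(3) = 34, F(37/18) = -1853/1944. t_3 = (37/18) - (-1853/1944)·((37/18) - 3)/((-1853/1944) - 34) = 8319/3997.

8319/3997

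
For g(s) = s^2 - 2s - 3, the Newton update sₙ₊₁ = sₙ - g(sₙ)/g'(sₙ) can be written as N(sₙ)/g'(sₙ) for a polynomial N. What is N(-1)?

g'(s) = 2s - 2.
N(s) = s·g'(s) - g(s) = s·(2s - 2) - (s^2 - 2s - 3) = s^2 + 3.
N(-1) = 4.

4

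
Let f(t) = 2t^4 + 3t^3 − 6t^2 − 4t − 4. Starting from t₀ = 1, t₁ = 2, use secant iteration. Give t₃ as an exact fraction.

f(1) = −9, f(2) = 20. t₂ = 2 − 20·(2 − 1)/(20 − (−9)) = 38/29.
f(2) = 20, f(38/29) = −4878540/707281. t₃ = (38/29) − (−4878540/707281)·((38/29) − 2)/((−4878540/707281) − 20) = 353659/237802.

353659/237802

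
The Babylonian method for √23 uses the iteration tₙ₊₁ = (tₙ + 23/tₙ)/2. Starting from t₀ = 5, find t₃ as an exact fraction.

2649601/552480

t₁ = (5 + 23/5)/2 = 24/5.
t₂ = (24/5 + 23/(24/5))/2 = 1151/240.
t₃ = (1151/240 + 23/(1151/240))/2 = 2649601/552480.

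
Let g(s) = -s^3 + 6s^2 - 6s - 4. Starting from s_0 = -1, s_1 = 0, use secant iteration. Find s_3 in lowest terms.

-338/671

g(-1) = 9, g(0) = -4. s_2 = 0 - (-4)·(0 - (-1))/((-4) - 9) = -4/13.
g(0) = -4, g(-4/13) = -3420/2197. s_3 = (-4/13) - (-3420/2197)·((-4/13) - 0)/((-3420/2197) - (-4)) = -338/671.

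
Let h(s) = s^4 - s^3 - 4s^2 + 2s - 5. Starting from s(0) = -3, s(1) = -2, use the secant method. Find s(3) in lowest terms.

h(-3) = 61, h(-2) = -1. s(2) = (-2) - (-1)·((-2) - (-3))/((-1) - 61) = -125/62.
h(-2) = -1, h(-125/62) = -8479305/14776336. s(3) = (-125/62) - (-8479305/14776336)·((-125/62) - (-2))/((-8479305/14776336) - (-1)) = -12832390/6297031.

-12832390/6297031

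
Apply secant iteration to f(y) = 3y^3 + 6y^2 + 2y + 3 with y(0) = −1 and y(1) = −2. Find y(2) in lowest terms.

f(−1) = 4, f(−2) = −1. y(2) = (−2) − (−1)·((−2) − (−1))/((−1) − 4) = −9/5.

−9/5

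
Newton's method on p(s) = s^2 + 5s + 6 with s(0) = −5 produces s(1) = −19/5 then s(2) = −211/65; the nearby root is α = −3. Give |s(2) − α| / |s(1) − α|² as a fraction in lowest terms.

5/13

s(1) − α = −19/5 − (−3) = −19/5 + 3 = −4/5, so |s(1) − α| = 4/5.
s(2) − α = −211/65 − (−3) = −211/65 + 3 = −16/65, so |s(2) − α| = 16/65.
|s(1) − α|² = 16/25.
Ratio = (16/65) / (16/25) = 5/13.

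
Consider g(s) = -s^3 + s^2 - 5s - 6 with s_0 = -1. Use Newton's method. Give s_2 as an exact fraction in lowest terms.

-318/355

g'(s) = -3s^2 + 2s - 5.
g(-1) = 1, g'(-1) = -10, so s_1 = (-1) - 1/(-10) = -9/10.
g(-9/10) = 39/1000, g'(-9/10) = -923/100, so s_2 = (-9/10) - (39/1000)/(-923/100) = -318/355.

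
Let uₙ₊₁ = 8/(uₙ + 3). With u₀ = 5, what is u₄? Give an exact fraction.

40/23

u₁ = 8/(5 + 3) = 1.
u₂ = 8/(1 + 3) = 2.
u₃ = 8/(2 + 3) = 8/5.
u₄ = 8/(8/5 + 3) = 40/23.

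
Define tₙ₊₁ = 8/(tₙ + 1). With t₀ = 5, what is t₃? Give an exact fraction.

56/31

t₁ = 8/(5 + 1) = 4/3.
t₂ = 8/(4/3 + 1) = 24/7.
t₃ = 8/(24/7 + 1) = 56/31.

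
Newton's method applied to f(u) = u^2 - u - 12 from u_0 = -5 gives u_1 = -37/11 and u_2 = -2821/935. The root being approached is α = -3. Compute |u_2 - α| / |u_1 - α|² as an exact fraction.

u_1 - α = -37/11 - (-3) = -37/11 + 3 = -4/11, so |u_1 - α| = 4/11.
u_2 - α = -2821/935 - (-3) = -2821/935 + 3 = -16/935, so |u_2 - α| = 16/935.
|u_1 - α|² = 16/121.
Ratio = (16/935) / (16/121) = 11/85.

11/85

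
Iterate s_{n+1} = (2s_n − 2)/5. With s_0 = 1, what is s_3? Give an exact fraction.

s_1 = (2·1 − 2)/5 = 0.
s_2 = (2·0 − 2)/5 = −2/5.
s_3 = (2·(−2/5) − 2)/5 = −14/25.

−14/25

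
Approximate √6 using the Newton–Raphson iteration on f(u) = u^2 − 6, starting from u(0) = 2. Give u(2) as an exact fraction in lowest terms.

f'(u) = 2u.
f(2) = −2, f'(2) = 4, so u(1) = 2 − (−2)/4 = 5/2.
f(5/2) = 1/4, f'(5/2) = 5, so u(2) = (5/2) − (1/4)/5 = 49/20.

49/20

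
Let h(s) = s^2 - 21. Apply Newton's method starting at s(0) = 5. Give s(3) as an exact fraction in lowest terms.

277727/60605

h'(s) = 2s.
h(5) = 4, h'(5) = 10, so s(1) = 5 - 4/10 = 23/5.
h(23/5) = 4/25, h'(23/5) = 46/5, so s(2) = (23/5) - (4/25)/(46/5) = 527/115.
h(527/115) = 4/13225, h'(527/115) = 1054/115, so s(3) = (527/115) - (4/13225)/(1054/115) = 277727/60605.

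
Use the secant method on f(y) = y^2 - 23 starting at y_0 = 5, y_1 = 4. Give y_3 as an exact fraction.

f(5) = 2, f(4) = -7. y_2 = 4 - (-7)·(4 - 5)/((-7) - 2) = 43/9.
f(4) = -7, f(43/9) = -14/81. y_3 = (43/9) - (-14/81)·((43/9) - 4)/((-14/81) - (-7)) = 379/79.

379/79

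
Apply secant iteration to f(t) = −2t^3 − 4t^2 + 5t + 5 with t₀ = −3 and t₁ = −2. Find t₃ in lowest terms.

f(−3) = 8, f(−2) = −5. t₂ = (−2) − (−5)·((−2) − (−3))/((−5) − 8) = −31/13.
f(−2) = −5, f(−31/13) = −5600/2197. t₃ = (−31/13) − (−5600/2197)·((−31/13) − (−2))/((−5600/2197) − (−5)) = −2999/1077.

−2999/1077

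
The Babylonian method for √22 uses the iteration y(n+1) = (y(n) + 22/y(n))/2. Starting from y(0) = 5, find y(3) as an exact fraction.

y(1) = (5 + 22/5)/2 = 47/10.
y(2) = (47/10 + 22/(47/10))/2 = 4409/940.
y(3) = (4409/940 + 22/(4409/940))/2 = 38878481/8288920.

38878481/8288920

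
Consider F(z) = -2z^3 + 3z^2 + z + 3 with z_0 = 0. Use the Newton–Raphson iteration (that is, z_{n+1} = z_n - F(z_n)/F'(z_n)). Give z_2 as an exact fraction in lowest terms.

F'(z) = -6z^2 + 6z + 1.
F(0) = 3, F'(0) = 1, so z_1 = 0 - 3/1 = -3.
F(-3) = 81, F'(-3) = -71, so z_2 = (-3) - 81/(-71) = -132/71.

-132/71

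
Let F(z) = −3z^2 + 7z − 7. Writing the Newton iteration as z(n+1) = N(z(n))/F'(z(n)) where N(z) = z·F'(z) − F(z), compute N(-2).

F'(z) = −6z + 7.
N(z) = z·F'(z) − F(z) = z·(−6z + 7) − (−3z^2 + 7z − 7) = −3z^2 + 7.
N(-2) = −5.

−5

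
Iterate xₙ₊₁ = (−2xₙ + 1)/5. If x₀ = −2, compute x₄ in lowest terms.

11/125

x₁ = (−2·(−2) + 1)/5 = 1.
x₂ = (−2·1 + 1)/5 = −1/5.
x₃ = (−2·(−1/5) + 1)/5 = 7/25.
x₄ = (−2·(7/25) + 1)/5 = 11/125.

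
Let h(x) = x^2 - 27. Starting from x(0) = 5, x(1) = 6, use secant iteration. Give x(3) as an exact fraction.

213/41

h(5) = -2, h(6) = 9. x(2) = 6 - 9·(6 - 5)/(9 - (-2)) = 57/11.
h(6) = 9, h(57/11) = -18/121. x(3) = (57/11) - (-18/121)·((57/11) - 6)/((-18/121) - 9) = 213/41.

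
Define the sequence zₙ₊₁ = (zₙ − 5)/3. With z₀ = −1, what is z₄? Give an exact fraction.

z₁ = ((−1) − 5)/3 = −2.
z₂ = ((−2) − 5)/3 = −7/3.
z₃ = ((−7/3) − 5)/3 = −22/9.
z₄ = ((−22/9) − 5)/3 = −67/27.

−67/27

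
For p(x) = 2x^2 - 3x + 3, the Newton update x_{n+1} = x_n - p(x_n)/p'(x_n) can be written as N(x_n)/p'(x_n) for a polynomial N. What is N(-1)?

-1

p'(x) = 4x - 3.
N(x) = x·p'(x) - p(x) = x·(4x - 3) - (2x^2 - 3x + 3) = 2x^2 - 3.
N(-1) = -1.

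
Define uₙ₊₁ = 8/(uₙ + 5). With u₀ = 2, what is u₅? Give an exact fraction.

13592/10663

u₁ = 8/(2 + 5) = 8/7.
u₂ = 8/(8/7 + 5) = 56/43.
u₃ = 8/(56/43 + 5) = 344/271.
u₄ = 8/(344/271 + 5) = 2168/1699.
u₅ = 8/(2168/1699 + 5) = 13592/10663.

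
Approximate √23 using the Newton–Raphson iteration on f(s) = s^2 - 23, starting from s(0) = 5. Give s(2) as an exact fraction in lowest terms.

1151/240

f'(s) = 2s.
f(5) = 2, f'(5) = 10, so s(1) = 5 - 2/10 = 24/5.
f(24/5) = 1/25, f'(24/5) = 48/5, so s(2) = (24/5) - (1/25)/(48/5) = 1151/240.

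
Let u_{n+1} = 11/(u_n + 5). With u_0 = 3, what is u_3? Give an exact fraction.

u_1 = 11/(3 + 5) = 11/8.
u_2 = 11/(11/8 + 5) = 88/51.
u_3 = 11/(88/51 + 5) = 561/343.

561/343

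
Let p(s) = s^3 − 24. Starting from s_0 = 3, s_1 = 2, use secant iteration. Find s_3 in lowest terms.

p(3) = 3, p(2) = −16. s_2 = 2 − (−16)·(2 − 3)/((−16) − 3) = 54/19.
p(2) = −16, p(54/19) = −7152/6859. s_3 = (54/19) − (−7152/6859)·((54/19) − 2)/((−7152/6859) − (−16)) = 4650/1603.

4650/1603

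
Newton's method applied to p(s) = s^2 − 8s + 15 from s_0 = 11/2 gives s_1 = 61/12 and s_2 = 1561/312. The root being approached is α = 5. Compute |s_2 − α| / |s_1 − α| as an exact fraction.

1/26

s_1 − α = 61/12 − 5 = 1/12, so |s_1 − α| = 1/12.
s_2 − α = 1561/312 − 5 = 1/312, so |s_2 − α| = 1/312.
Ratio = (1/312) / (1/12) = 1/26.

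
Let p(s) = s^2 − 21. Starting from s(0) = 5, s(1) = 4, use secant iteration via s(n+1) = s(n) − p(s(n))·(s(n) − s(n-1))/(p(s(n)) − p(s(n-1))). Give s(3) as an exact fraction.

353/77

p(5) = 4, p(4) = −5. s(2) = 4 − (−5)·(4 − 5)/((−5) − 4) = 41/9.
p(4) = −5, p(41/9) = −20/81. s(3) = (41/9) − (−20/81)·((41/9) − 4)/((−20/81) − (−5)) = 353/77.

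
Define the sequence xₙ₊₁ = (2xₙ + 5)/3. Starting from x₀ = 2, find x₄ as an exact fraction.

x₁ = (2·2 + 5)/3 = 3.
x₂ = (2·3 + 5)/3 = 11/3.
x₃ = (2·(11/3) + 5)/3 = 37/9.
x₄ = (2·(37/9) + 5)/3 = 119/27.

119/27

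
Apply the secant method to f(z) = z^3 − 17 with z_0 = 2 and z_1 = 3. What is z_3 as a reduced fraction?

20801/8137

f(2) = −9, f(3) = 10. z_2 = 3 − 10·(3 − 2)/(10 − (−9)) = 47/19.
f(3) = 10, f(47/19) = −12780/6859. z_3 = (47/19) − (−12780/6859)·((47/19) − 3)/((−12780/6859) − 10) = 20801/8137.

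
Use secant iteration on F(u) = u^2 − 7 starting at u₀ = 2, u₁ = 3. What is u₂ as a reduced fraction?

F(2) = −3, F(3) = 2. u₂ = 3 − 2·(3 − 2)/(2 − (−3)) = 13/5.

13/5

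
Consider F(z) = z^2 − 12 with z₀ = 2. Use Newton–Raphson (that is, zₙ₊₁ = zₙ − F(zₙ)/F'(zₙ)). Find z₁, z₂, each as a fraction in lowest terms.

z₁ = 4, z₂ = 7/2

F'(z) = 2z.
F(2) = −8, F'(2) = 4, so z₁ = 2 − (−8)/4 = 4.
F(4) = 4, F'(4) = 8, so z₂ = 4 − 4/8 = 7/2.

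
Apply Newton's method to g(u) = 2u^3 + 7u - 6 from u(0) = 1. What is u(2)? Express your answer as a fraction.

g'(u) = 6u^2 + 7.
g(1) = 3, g'(1) = 13, so u(1) = 1 - 3/13 = 10/13.
g(10/13) = 648/2197, g'(10/13) = 1783/169, so u(2) = (10/13) - (648/2197)/(1783/169) = 17182/23179.

17182/23179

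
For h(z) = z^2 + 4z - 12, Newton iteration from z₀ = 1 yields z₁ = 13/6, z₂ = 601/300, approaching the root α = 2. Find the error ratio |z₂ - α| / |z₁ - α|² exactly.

3/25

z₁ - α = 13/6 - 2 = 1/6, so |z₁ - α| = 1/6.
z₂ - α = 601/300 - 2 = 1/300, so |z₂ - α| = 1/300.
|z₁ - α|² = 1/36.
Ratio = (1/300) / (1/36) = 3/25.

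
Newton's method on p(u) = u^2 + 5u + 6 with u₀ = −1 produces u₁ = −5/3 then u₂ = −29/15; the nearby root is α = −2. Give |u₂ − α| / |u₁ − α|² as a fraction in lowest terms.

3/5

u₁ − α = −5/3 − (−2) = −5/3 + 2 = 1/3, so |u₁ − α| = 1/3.
u₂ − α = −29/15 − (−2) = −29/15 + 2 = 1/15, so |u₂ − α| = 1/15.
|u₁ − α|² = 1/9.
Ratio = (1/15) / (1/9) = 3/5.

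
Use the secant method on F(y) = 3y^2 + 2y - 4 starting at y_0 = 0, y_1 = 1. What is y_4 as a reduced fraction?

562/647

F(0) = -4, F(1) = 1. y_2 = 1 - 1·(1 - 0)/(1 - (-4)) = 4/5.
F(1) = 1, F(4/5) = -12/25. y_3 = (4/5) - (-12/25)·((4/5) - 1)/((-12/25) - 1) = 32/37.
F(4/5) = -12/25, F(32/37) = -36/1369. y_4 = (32/37) - (-36/1369)·((32/37) - (4/5))/((-36/1369) - (-12/25)) = 562/647.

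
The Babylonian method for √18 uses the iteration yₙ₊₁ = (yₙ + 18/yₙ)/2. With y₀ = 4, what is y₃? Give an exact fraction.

665857/156944

y₁ = (4 + 18/4)/2 = 17/4.
y₂ = (17/4 + 18/(17/4))/2 = 577/136.
y₃ = (577/136 + 18/(577/136))/2 = 665857/156944.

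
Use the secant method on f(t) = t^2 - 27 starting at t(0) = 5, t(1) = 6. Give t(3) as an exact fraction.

f(5) = -2, f(6) = 9. t(2) = 6 - 9·(6 - 5)/(9 - (-2)) = 57/11.
f(6) = 9, f(57/11) = -18/121. t(3) = (57/11) - (-18/121)·((57/11) - 6)/((-18/121) - 9) = 213/41.

213/41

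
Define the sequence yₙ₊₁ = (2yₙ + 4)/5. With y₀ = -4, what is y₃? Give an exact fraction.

124/125

y₁ = (2·(-4) + 4)/5 = -4/5.
y₂ = (2·(-4/5) + 4)/5 = 12/25.
y₃ = (2·(12/25) + 4)/5 = 124/125.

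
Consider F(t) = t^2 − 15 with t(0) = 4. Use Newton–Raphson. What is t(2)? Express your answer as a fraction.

F'(t) = 2t.
F(4) = 1, F'(4) = 8, so t(1) = 4 − 1/8 = 31/8.
F(31/8) = 1/64, F'(31/8) = 31/4, so t(2) = (31/8) − (1/64)/(31/4) = 1921/496.

1921/496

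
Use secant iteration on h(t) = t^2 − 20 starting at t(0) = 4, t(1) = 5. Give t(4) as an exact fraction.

h(4) = −4, h(5) = 5. t(2) = 5 − 5·(5 − 4)/(5 − (−4)) = 40/9.
h(5) = 5, h(40/9) = −20/81. t(3) = (40/9) − (−20/81)·((40/9) − 5)/((−20/81) − 5) = 76/17.
h(40/9) = −20/81, h(76/17) = −4/289. t(4) = (76/17) − (−4/289)·((76/17) − (40/9))/((−4/289) − (−20/81)) = 1525/341.

1525/341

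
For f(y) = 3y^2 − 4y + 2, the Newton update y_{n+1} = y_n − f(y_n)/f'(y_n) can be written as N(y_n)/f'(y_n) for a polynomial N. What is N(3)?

25

f'(y) = 6y − 4.
N(y) = y·f'(y) − f(y) = y·(6y − 4) − (3y^2 − 4y + 2) = 3y^2 − 2.
N(3) = 25.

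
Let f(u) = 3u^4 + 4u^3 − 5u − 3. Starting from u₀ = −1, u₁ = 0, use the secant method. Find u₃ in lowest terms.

−192/257

f(−1) = 1, f(0) = −3. u₂ = 0 − (−3)·(0 − (−1))/((−3) − 1) = −3/4.
f(0) = −3, f(−3/4) = 3/256. u₃ = (−3/4) − (3/256)·((−3/4) − 0)/((3/256) − (−3)) = −192/257.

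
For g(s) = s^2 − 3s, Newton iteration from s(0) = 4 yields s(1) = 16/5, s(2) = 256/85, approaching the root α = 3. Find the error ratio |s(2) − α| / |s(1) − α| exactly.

1/17

s(1) − α = 16/5 − 3 = 1/5, so |s(1) − α| = 1/5.
s(2) − α = 256/85 − 3 = 1/85, so |s(2) − α| = 1/85.
Ratio = (1/85) / (1/5) = 1/17.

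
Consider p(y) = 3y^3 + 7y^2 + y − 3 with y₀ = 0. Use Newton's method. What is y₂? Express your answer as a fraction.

p'(y) = 9y^2 + 14y + 1.
p(0) = −3, p'(0) = 1, so y₁ = 0 − (−3)/1 = 3.
p(3) = 144, p'(3) = 124, so y₂ = 3 − 144/124 = 57/31.

57/31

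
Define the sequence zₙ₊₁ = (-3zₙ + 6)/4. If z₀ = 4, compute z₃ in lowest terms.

z₁ = (-3·4 + 6)/4 = -3/2.
z₂ = (-3·(-3/2) + 6)/4 = 21/8.
z₃ = (-3·(21/8) + 6)/4 = -15/32.

-15/32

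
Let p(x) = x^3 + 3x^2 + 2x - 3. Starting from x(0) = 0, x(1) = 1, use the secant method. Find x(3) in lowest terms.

7/11

p(0) = -3, p(1) = 3. x(2) = 1 - 3·(1 - 0)/(3 - (-3)) = 1/2.
p(1) = 3, p(1/2) = -9/8. x(3) = (1/2) - (-9/8)·((1/2) - 1)/((-9/8) - 3) = 7/11.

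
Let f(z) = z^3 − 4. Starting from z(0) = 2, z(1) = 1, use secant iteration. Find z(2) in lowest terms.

f(2) = 4, f(1) = −3. z(2) = 1 − (−3)·(1 − 2)/((−3) − 4) = 10/7.

10/7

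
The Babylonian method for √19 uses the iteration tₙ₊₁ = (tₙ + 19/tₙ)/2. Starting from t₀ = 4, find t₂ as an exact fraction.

2441/560

t₁ = (4 + 19/4)/2 = 35/8.
t₂ = (35/8 + 19/(35/8))/2 = 2441/560.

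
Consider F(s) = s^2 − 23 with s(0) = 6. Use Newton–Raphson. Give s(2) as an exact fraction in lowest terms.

F'(s) = 2s.
F(6) = 13, F'(6) = 12, so s(1) = 6 − 13/12 = 59/12.
F(59/12) = 169/144, F'(59/12) = 59/6, so s(2) = (59/12) − (169/144)/(59/6) = 6793/1416.

6793/1416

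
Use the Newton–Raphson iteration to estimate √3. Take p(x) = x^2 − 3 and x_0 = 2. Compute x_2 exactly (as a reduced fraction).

97/56

p'(x) = 2x.
p(2) = 1, p'(2) = 4, so x_1 = 2 − 1/4 = 7/4.
p(7/4) = 1/16, p'(7/4) = 7/2, so x_2 = (7/4) − (1/16)/(7/2) = 97/56.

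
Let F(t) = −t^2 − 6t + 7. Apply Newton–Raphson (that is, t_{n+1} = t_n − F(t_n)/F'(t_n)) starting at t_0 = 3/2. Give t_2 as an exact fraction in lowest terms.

10441/10440

F'(t) = −2t − 6.
F(3/2) = −17/4, F'(3/2) = −9, so t_1 = (3/2) − (−17/4)/(−9) = 37/36.
F(37/36) = −289/1296, F'(37/36) = −145/18, so t_2 = (37/36) − (−289/1296)/(−145/18) = 10441/10440.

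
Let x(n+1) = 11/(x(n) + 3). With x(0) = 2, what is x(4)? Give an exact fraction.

x(1) = 11/(2 + 3) = 11/5.
x(2) = 11/(11/5 + 3) = 55/26.
x(3) = 11/(55/26 + 3) = 286/133.
x(4) = 11/(286/133 + 3) = 1463/685.

1463/685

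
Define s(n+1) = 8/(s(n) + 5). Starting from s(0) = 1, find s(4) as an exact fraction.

952/747

s(1) = 8/(1 + 5) = 4/3.
s(2) = 8/(4/3 + 5) = 24/19.
s(3) = 8/(24/19 + 5) = 152/119.
s(4) = 8/(152/119 + 5) = 952/747.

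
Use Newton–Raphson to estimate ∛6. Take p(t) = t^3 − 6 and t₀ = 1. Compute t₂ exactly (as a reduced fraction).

p'(t) = 3t^2.
p(1) = −5, p'(1) = 3, so t₁ = 1 − (−5)/3 = 8/3.
p(8/3) = 350/27, p'(8/3) = 64/3, so t₂ = (8/3) − (350/27)/(64/3) = 593/288.

593/288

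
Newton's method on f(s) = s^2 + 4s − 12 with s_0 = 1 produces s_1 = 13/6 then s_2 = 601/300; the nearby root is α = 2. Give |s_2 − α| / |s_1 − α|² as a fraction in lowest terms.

s_1 − α = 13/6 − 2 = 1/6, so |s_1 − α| = 1/6.
s_2 − α = 601/300 − 2 = 1/300, so |s_2 − α| = 1/300.
|s_1 − α|² = 1/36.
Ratio = (1/300) / (1/36) = 3/25.

3/25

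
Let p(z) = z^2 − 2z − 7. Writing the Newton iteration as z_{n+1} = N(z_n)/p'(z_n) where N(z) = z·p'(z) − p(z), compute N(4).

23

p'(z) = 2z − 2.
N(z) = z·p'(z) − p(z) = z·(2z − 2) − (z^2 − 2z − 7) = z^2 + 7.
N(4) = 23.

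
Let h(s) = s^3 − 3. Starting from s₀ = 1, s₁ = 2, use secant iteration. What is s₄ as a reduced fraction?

20671423/14273229

h(1) = −2, h(2) = 5. s₂ = 2 − 5·(2 − 1)/(5 − (−2)) = 9/7.
h(2) = 5, h(9/7) = −300/343. s₃ = (9/7) − (−300/343)·((9/7) − 2)/((−300/343) − 5) = 561/403.
h(9/7) = −300/343, h(561/403) = −19794000/65450827. s₄ = (561/403) − (−19794000/65450827)·((561/403) − (9/7))/((−19794000/65450827) − (−300/343)) = 20671423/14273229.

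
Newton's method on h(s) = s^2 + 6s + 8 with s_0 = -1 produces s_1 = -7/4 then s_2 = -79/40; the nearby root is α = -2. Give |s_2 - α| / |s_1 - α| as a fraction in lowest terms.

1/10

s_1 - α = -7/4 - (-2) = -7/4 + 2 = 1/4, so |s_1 - α| = 1/4.
s_2 - α = -79/40 - (-2) = -79/40 + 2 = 1/40, so |s_2 - α| = 1/40.
Ratio = (1/40) / (1/4) = 1/10.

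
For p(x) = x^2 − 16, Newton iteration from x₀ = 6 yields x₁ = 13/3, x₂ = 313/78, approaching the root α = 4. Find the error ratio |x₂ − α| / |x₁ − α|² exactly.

3/26

x₁ − α = 13/3 − 4 = 1/3, so |x₁ − α| = 1/3.
x₂ − α = 313/78 − 4 = 1/78, so |x₂ − α| = 1/78.
|x₁ − α|² = 1/9.
Ratio = (1/78) / (1/9) = 3/26.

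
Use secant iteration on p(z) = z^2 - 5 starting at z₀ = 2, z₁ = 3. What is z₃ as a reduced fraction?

p(2) = -1, p(3) = 4. z₂ = 3 - 4·(3 - 2)/(4 - (-1)) = 11/5.
p(3) = 4, p(11/5) = -4/25. z₃ = (11/5) - (-4/25)·((11/5) - 3)/((-4/25) - 4) = 29/13.

29/13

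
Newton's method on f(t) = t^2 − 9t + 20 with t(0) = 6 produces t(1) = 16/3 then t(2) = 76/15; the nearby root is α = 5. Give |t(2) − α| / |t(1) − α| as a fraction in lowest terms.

1/5

t(1) − α = 16/3 − 5 = 1/3, so |t(1) − α| = 1/3.
t(2) − α = 76/15 − 5 = 1/15, so |t(2) − α| = 1/15.
Ratio = (1/15) / (1/3) = 1/5.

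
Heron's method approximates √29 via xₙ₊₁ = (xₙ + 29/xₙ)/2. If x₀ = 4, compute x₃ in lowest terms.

30095761/5588640

x₁ = (4 + 29/4)/2 = 45/8.
x₂ = (45/8 + 29/(45/8))/2 = 3881/720.
x₃ = (3881/720 + 29/(3881/720))/2 = 30095761/5588640.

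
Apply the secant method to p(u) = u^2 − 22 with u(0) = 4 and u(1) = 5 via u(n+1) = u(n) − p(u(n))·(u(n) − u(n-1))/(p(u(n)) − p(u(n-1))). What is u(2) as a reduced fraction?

p(4) = −6, p(5) = 3. u(2) = 5 − 3·(5 − 4)/(3 − (−6)) = 14/3.

14/3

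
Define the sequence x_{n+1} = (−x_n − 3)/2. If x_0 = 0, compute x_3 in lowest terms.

x_1 = (−0 − 3)/2 = −3/2.
x_2 = (−(−3/2) − 3)/2 = −3/4.
x_3 = (−(−3/4) − 3)/2 = −9/8.

−9/8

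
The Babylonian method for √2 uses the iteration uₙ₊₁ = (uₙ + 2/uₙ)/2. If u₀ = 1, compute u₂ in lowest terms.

17/12

u₁ = (1 + 2/1)/2 = 3/2.
u₂ = (3/2 + 2/(3/2))/2 = 17/12.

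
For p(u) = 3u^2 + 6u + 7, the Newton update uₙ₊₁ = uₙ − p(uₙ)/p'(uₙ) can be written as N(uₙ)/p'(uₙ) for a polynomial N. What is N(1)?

p'(u) = 6u + 6.
N(u) = u·p'(u) − p(u) = u·(6u + 6) − (3u^2 + 6u + 7) = 3u^2 − 7.
N(1) = −4.

−4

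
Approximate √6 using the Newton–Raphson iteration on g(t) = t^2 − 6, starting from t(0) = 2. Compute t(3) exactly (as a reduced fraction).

g'(t) = 2t.
g(2) = −2, g'(2) = 4, so t(1) = 2 − (−2)/4 = 5/2.
g(5/2) = 1/4, g'(5/2) = 5, so t(2) = (5/2) − (1/4)/5 = 49/20.
g(49/20) = 1/400, g'(49/20) = 49/10, so t(3) = (49/20) − (1/400)/(49/10) = 4801/1960.

4801/1960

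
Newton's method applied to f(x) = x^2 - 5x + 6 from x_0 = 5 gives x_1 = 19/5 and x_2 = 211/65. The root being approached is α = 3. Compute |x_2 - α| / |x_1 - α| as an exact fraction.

4/13

x_1 - α = 19/5 - 3 = 4/5, so |x_1 - α| = 4/5.
x_2 - α = 211/65 - 3 = 16/65, so |x_2 - α| = 16/65.
Ratio = (16/65) / (4/5) = 4/13.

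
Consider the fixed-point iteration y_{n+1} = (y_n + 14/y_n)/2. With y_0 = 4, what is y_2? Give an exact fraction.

y_1 = (4 + 14/4)/2 = 15/4.
y_2 = (15/4 + 14/(15/4))/2 = 449/120.

449/120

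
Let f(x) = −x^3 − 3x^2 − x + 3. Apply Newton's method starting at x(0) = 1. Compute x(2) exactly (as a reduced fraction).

743/965

f'(x) = −3x^2 − 6x − 1.
f(1) = −2, f'(1) = −10, so x(1) = 1 − (−2)/(−10) = 4/5.
f(4/5) = −29/125, f'(4/5) = −193/25, so x(2) = (4/5) − (−29/125)/(−193/25) = 743/965.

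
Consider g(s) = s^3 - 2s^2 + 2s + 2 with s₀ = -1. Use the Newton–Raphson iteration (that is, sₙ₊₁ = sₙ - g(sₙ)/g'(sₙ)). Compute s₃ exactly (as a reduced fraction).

g'(s) = 3s^2 - 4s + 2.
g(-1) = -3, g'(-1) = 9, so s₁ = (-1) - (-3)/9 = -2/3.
g(-2/3) = -14/27, g'(-2/3) = 6, so s₂ = (-2/3) - (-14/27)/6 = -47/81.
g(-47/81) = -15533/531441, g'(-47/81) = 11659/2187, so s₃ = (-47/81) - (-15533/531441)/(11659/2187) = -1628386/2833137.

-1628386/2833137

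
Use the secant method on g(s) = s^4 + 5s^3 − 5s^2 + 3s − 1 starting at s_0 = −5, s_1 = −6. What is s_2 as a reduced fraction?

−931/158

g(−5) = −141, g(−6) = 17. s_2 = (−6) − 17·((−6) − (−5))/(17 − (−141)) = −931/158.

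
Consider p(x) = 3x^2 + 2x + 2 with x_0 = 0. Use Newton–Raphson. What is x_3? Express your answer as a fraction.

−29/8

p'(x) = 6x + 2.
p(0) = 2, p'(0) = 2, so x_1 = 0 − 2/2 = −1.
p(−1) = 3, p'(−1) = −4, so x_2 = (−1) − 3/(−4) = −1/4.
p(−1/4) = 27/16, p'(−1/4) = 1/2, so x_3 = (−1/4) − (27/16)/(1/2) = −29/8.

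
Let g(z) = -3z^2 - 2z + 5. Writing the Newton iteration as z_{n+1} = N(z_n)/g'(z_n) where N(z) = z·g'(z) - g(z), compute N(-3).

g'(z) = -6z - 2.
N(z) = z·g'(z) - g(z) = z·(-6z - 2) - (-3z^2 - 2z + 5) = -3z^2 - 5.
N(-3) = -32.

-32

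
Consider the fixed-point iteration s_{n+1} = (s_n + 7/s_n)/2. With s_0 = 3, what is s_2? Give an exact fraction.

s_1 = (3 + 7/3)/2 = 8/3.
s_2 = (8/3 + 7/(8/3))/2 = 127/48.

127/48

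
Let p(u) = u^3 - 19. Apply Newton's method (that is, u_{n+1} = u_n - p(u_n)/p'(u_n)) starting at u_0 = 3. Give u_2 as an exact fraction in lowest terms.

1152011/431649

p'(u) = 3u^2.
p(3) = 8, p'(3) = 27, so u_1 = 3 - 8/27 = 73/27.
p(73/27) = 15040/19683, p'(73/27) = 5329/243, so u_2 = (73/27) - (15040/19683)/(5329/243) = 1152011/431649.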